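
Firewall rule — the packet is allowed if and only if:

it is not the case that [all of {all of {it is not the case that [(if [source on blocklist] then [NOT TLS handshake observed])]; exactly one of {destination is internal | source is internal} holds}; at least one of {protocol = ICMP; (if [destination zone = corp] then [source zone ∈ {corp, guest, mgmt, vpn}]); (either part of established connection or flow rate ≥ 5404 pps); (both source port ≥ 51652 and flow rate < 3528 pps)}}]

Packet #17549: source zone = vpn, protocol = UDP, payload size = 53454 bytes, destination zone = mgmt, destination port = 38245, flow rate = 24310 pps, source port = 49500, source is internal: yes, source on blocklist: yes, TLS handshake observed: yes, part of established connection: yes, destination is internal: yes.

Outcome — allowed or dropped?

Allowed

Atomic conditions:
  source on blocklist: yes → true
  NOT TLS handshake observed: yes → false
  destination is internal: yes → true
  source is internal: yes → true
  protocol = ICMP: UDP == ICMP is false
  destination zone = corp: mgmt == corp is false
  source zone ∈ {corp, guest, mgmt, vpn}: vpn is in the set → true
  part of established connection: yes → true
  flow rate ≥ 5404 pps: 24310 ≥ 5404 is true
  source port ≥ 51652: 49500 ≥ 51652 is false
  flow rate < 3528 pps: 24310 < 3528 is false
Combine:
[1.1.1.1] true → false = false
[1.1.1] NOT false = true
[1.1.2] exactly-one(true, true) = false
[1.1] true AND false = false
[1.2.2] false → true (antecedent false ⇒ implication holds) = true
[1.2.3] true OR true = true
[1.2.4] false AND false = false
[1.2] false OR true OR true OR false = true
[1] false AND true = false
[root] NOT false = true
Overall: true → allowed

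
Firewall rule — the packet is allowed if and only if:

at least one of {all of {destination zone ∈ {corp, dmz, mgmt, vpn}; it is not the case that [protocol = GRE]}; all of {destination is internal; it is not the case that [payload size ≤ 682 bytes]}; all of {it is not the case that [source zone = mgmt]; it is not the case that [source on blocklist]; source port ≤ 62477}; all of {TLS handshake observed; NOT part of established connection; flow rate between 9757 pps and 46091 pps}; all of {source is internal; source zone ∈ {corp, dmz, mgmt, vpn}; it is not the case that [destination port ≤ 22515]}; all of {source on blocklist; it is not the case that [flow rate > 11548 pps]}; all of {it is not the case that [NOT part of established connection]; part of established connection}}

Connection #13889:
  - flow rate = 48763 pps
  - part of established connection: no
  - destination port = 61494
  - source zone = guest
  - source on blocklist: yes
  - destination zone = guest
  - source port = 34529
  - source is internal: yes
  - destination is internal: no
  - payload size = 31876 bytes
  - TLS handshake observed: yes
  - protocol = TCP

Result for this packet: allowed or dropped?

Atomic conditions:
  destination zone ∈ {corp, dmz, mgmt, vpn}: guest is not in the set → false
  protocol = GRE: TCP == GRE is false
  destination is internal: no → false
  payload size ≤ 682 bytes: 31876 ≤ 682 is false
  source zone = mgmt: guest == mgmt is false
  source on blocklist: yes → true
  source port ≤ 62477: 34529 ≤ 62477 is true
  TLS handshake observed: yes → true
  NOT part of established connection: no → true
  flow rate between 9757 pps and 46091 pps: 48763 in [9757, 46091] is false
  source is internal: yes → true
  source zone ∈ {corp, dmz, mgmt, vpn}: guest is not in the set → false
  destination port ≤ 22515: 61494 ≤ 22515 is false
  flow rate > 11548 pps: 48763 > 11548 is true
  part of established connection: no → false
Combine:
[1.2] NOT false = true
[1] false AND true = false
[2.2] NOT false = true
[2] false AND true = false
[3.1] NOT false = true
[3.2] NOT true = false
[3] true AND false AND true = false
[4] true AND true AND false = false
[5.3] NOT false = true
[5] true AND false AND true = false
[6.2] NOT true = false
[6] true AND false = false
[7.1] NOT true = false
[7] false AND false = false
[root] false OR false OR false OR false OR false OR false OR false = false
Overall: false → dropped

Dropped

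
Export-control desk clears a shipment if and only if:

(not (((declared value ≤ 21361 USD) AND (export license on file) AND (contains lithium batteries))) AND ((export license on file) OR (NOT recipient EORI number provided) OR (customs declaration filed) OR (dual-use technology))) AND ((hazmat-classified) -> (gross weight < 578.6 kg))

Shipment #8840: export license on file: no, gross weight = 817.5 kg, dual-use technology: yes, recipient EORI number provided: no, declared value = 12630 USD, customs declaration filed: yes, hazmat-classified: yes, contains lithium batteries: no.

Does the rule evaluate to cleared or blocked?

Blocked

Atomic conditions:
  declared value ≤ 21361 USD: 12630 ≤ 21361 is true
  export license on file: no → false
  contains lithium batteries: no → false
  NOT recipient EORI number provided: no → true
  customs declaration filed: yes → true
  dual-use technology: yes → true
  hazmat-classified: yes → true
  gross weight < 578.6 kg: 817.5 < 578.6 is false
Combine:
[1.1.1] true AND false AND false = false
[1.1] NOT false = true
[1.2] false OR true OR true OR true = true
[1] true AND true = true
[2] true → false = false
[root] true AND false = false
Overall: false → blocked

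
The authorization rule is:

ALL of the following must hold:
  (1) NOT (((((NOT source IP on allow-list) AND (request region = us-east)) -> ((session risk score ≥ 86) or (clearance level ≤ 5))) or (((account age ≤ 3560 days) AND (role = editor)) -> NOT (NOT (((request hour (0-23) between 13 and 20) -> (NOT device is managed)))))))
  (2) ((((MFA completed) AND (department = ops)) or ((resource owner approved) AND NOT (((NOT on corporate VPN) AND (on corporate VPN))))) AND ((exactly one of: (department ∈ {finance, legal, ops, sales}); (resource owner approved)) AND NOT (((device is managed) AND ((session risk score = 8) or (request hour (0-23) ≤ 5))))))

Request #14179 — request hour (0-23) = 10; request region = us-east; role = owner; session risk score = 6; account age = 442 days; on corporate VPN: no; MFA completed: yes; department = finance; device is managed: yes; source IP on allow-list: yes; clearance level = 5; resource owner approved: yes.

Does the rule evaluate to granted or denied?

Denied

Atomic conditions:
  NOT source IP on allow-list: yes → false
  request region = us-east: us-east == us-east is true
  session risk score ≥ 86: 6 ≥ 86 is false
  clearance level ≤ 5: 5 ≤ 5 is true
  account age ≤ 3560 days: 442 ≤ 3560 is true
  role = editor: owner == editor is false
  request hour (0-23) between 13 and 20: 10 in [13, 20] is false
  NOT device is managed: yes → false
  MFA completed: yes → true
  department = ops: finance == ops is false
  resource owner approved: yes → true
  NOT on corporate VPN: no → true
  on corporate VPN: no → false
  department ∈ {finance, legal, ops, sales}: finance is in the set → true
  device is managed: yes → true
  session risk score = 8: 6 == 8 is false
  request hour (0-23) ≤ 5: 10 ≤ 5 is false
Combine:
[1.1.1.1] false AND true = false
[1.1.1.2] false OR true = true
[1.1.1] false → true (antecedent false ⇒ implication holds) = true
[1.1.2.1] true AND false = false
[1.1.2.2.1.1] false → false (antecedent false ⇒ implication holds) = true
[1.1.2.2.1] NOT true = false
[1.1.2.2] NOT false = true
[1.1.2] false → true (antecedent false ⇒ implication holds) = true
[1.1] true OR true = true
[1] NOT true = false
[2.1.1] true AND false = false
[2.1.2.2.1] true AND false = false
[2.1.2.2] NOT false = true
[2.1.2] true AND true = true
[2.1] false OR true = true
[2.2.1] exactly-one(true, true) = false
[2.2.2.1.2] false OR false = false
[2.2.2.1] true AND false = false
[2.2.2] NOT false = true
[2.2] false AND true = false
[2] true AND false = false
[root] false AND false = false
Overall: false → denied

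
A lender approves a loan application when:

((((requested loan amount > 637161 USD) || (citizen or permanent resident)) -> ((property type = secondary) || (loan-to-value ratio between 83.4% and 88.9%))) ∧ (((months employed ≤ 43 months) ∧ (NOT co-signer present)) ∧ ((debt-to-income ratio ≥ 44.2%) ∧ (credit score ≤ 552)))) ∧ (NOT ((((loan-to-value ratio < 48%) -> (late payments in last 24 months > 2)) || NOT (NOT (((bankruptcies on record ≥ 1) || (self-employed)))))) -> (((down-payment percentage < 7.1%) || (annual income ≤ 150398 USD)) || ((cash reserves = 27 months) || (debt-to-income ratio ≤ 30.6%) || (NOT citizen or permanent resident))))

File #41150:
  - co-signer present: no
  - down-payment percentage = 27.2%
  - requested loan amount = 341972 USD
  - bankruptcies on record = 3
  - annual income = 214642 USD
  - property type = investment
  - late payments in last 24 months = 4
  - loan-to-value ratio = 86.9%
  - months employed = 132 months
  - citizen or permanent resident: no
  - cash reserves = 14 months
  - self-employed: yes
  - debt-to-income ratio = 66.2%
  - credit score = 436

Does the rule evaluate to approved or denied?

Denied

Atomic conditions:
  requested loan amount > 637161 USD: 341972 > 637161 is false
  citizen or permanent resident: no → false
  property type = secondary: investment == secondary is false
  loan-to-value ratio between 83.4% and 88.9%: 86.9 in [83.4, 88.9] is true
  months employed ≤ 43 months: 132 ≤ 43 is false
  NOT co-signer present: no → true
  debt-to-income ratio ≥ 44.2%: 66.2 ≥ 44.2 is true
  credit score ≤ 552: 436 ≤ 552 is true
  loan-to-value ratio < 48%: 86.9 < 48 is false
  late payments in last 24 months > 2: 4 > 2 is true
  bankruptcies on record ≥ 1: 3 ≥ 1 is true
  self-employed: yes → true
  down-payment percentage < 7.1%: 27.2 < 7.1 is false
  annual income ≤ 150398 USD: 214642 ≤ 150398 is false
  cash reserves = 27 months: 14 == 27 is false
  debt-to-income ratio ≤ 30.6%: 66.2 ≤ 30.6 is false
  NOT citizen or permanent resident: no → true
Combine:
[1.1.1] false OR false = false
[1.1.2] false OR true = true
[1.1] false → true (antecedent false ⇒ implication holds) = true
[1.2.1] false AND true = false
[1.2.2] true AND true = true
[1.2] false AND true = false
[1] true AND false = false
[2.1.1.1] false → true (antecedent false ⇒ implication holds) = true
[2.1.1.2.1.1] true OR true = true
[2.1.1.2.1] NOT true = false
[2.1.1.2] NOT false = true
[2.1.1] true OR true = true
[2.1] NOT true = false
[2.2.1] false OR false = false
[2.2.2] false OR false OR true = true
[2.2] false OR true = true
[2] false → true (antecedent false ⇒ implication holds) = true
[root] false AND true = false
Overall: false → denied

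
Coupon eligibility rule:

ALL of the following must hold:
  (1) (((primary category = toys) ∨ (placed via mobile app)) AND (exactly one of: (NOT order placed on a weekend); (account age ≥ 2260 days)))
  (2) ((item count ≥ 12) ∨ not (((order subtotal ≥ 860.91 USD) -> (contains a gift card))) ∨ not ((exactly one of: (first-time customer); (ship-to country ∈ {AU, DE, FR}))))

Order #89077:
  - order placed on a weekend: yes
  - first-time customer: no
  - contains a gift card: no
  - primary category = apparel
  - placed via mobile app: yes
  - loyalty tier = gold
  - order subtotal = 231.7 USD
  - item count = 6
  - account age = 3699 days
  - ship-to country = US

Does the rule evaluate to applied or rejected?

Applied

Atomic conditions:
  primary category = toys: apparel == toys is false
  placed via mobile app: yes → true
  NOT order placed on a weekend: yes → false
  account age ≥ 2260 days: 3699 ≥ 2260 is true
  item count ≥ 12: 6 ≥ 12 is false
  order subtotal ≥ 860.91 USD: 231.7 ≥ 860.91 is false
  contains a gift card: no → false
  first-time customer: no → false
  ship-to country ∈ {AU, DE, FR}: US is not in the set → false
Combine:
[1.1] false OR true = true
[1.2] exactly-one(false, true) = true
[1] true AND true = true
[2.2.1] false → false (antecedent false ⇒ implication holds) = true
[2.2] NOT true = false
[2.3.1] exactly-one(false, false) = false
[2.3] NOT false = true
[2] false OR false OR true = true
[root] true AND true = true
Overall: true → applied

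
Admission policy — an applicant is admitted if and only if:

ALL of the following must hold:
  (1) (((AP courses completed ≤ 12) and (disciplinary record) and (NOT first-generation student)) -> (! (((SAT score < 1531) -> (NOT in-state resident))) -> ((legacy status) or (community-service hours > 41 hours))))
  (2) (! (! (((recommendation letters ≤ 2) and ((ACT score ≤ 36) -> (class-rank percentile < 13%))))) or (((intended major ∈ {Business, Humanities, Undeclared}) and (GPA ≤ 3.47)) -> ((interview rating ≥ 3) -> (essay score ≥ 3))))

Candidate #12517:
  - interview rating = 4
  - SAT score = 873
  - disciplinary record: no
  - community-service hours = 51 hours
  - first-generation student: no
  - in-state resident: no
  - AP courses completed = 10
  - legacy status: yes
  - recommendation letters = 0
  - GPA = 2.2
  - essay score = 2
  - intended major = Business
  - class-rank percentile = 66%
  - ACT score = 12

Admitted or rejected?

Atomic conditions:
  AP courses completed ≤ 12: 10 ≤ 12 is true
  disciplinary record: no → false
  NOT first-generation student: no → true
  SAT score < 1531: 873 < 1531 is true
  NOT in-state resident: no → true
  legacy status: yes → true
  community-service hours > 41 hours: 51 > 41 is true
  recommendation letters ≤ 2: 0 ≤ 2 is true
  ACT score ≤ 36: 12 ≤ 36 is true
  class-rank percentile < 13%: 66 < 13 is false
  intended major ∈ {Business, Humanities, Undeclared}: Business is in the set → true
  GPA ≤ 3.47: 2.2 ≤ 3.47 is true
  interview rating ≥ 3: 4 ≥ 3 is true
  essay score ≥ 3: 2 ≥ 3 is false
Combine:
[1.1] true AND false AND true = false
[1.2.1.1] true → true = true
[1.2.1] NOT true = false
[1.2.2] true OR true = true
[1.2] false → true (antecedent false ⇒ implication holds) = true
[1] false → true (antecedent false ⇒ implication holds) = true
[2.1.1.1.2] true → false = false
[2.1.1.1] true AND false = false
[2.1.1] NOT false = true
[2.1] NOT true = false
[2.2.1] true AND true = true
[2.2.2] true → false = false
[2.2] true → false = false
[2] false OR false = false
[root] true AND false = false
Overall: false → rejected

Rejected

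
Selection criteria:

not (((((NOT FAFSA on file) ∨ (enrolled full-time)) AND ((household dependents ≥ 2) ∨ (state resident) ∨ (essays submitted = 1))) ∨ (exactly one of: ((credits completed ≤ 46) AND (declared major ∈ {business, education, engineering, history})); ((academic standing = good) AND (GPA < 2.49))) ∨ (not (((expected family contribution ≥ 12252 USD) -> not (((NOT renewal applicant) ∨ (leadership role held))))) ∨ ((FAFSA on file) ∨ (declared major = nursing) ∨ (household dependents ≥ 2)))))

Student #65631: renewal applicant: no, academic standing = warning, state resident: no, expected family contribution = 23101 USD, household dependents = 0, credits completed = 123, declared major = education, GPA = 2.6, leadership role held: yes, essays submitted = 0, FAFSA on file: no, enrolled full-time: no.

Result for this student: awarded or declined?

Declined

Atomic conditions:
  NOT FAFSA on file: no → true
  enrolled full-time: no → false
  household dependents ≥ 2: 0 ≥ 2 is false
  state resident: no → false
  essays submitted = 1: 0 == 1 is false
  credits completed ≤ 46: 123 ≤ 46 is false
  declared major ∈ {business, education, engineering, history}: education is in the set → true
  academic standing = good: warning == good is false
  GPA < 2.49: 2.6 < 2.49 is false
  expected family contribution ≥ 12252 USD: 23101 ≥ 12252 is true
  NOT renewal applicant: no → true
  leadership role held: yes → true
  FAFSA on file: no → false
  declared major = nursing: education == nursing is false
Combine:
[1.1.1] true OR false = true
[1.1.2] false OR false OR false = false
[1.1] true AND false = false
[1.2.1] false AND true = false
[1.2.2] false AND false = false
[1.2] exactly-one(false, false) = false
[1.3.1.1.2.1] true OR true = true
[1.3.1.1.2] NOT true = false
[1.3.1.1] true → false = false
[1.3.1] NOT false = true
[1.3.2] false OR false OR false = false
[1.3] true OR false = true
[1] false OR false OR true = true
[root] NOT true = false
Overall: false → declined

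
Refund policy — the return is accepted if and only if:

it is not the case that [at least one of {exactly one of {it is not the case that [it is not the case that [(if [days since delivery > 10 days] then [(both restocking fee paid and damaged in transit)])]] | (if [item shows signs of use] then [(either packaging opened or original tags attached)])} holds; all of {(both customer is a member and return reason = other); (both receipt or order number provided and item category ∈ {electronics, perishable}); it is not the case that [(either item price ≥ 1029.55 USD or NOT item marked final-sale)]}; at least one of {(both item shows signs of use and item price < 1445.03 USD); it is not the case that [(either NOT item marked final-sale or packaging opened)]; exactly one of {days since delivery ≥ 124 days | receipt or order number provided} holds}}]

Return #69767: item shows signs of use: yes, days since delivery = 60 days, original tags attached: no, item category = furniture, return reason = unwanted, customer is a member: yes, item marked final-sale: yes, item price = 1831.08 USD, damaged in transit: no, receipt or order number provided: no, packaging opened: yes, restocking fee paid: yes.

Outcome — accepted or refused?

Atomic conditions:
  days since delivery > 10 days: 60 > 10 is true
  restocking fee paid: yes → true
  damaged in transit: no → false
  item shows signs of use: yes → true
  packaging opened: yes → true
  original tags attached: no → false
  customer is a member: yes → true
  return reason = other: unwanted == other is false
  receipt or order number provided: no → false
  item category ∈ {electronics, perishable}: furniture is not in the set → false
  item price ≥ 1029.55 USD: 1831.08 ≥ 1029.55 is true
  NOT item marked final-sale: yes → false
  item price < 1445.03 USD: 1831.08 < 1445.03 is false
  days since delivery ≥ 124 days: 60 ≥ 124 is false
Combine:
[1.1.1.1.1.2] true AND false = false
[1.1.1.1.1] true → false = false
[1.1.1.1] NOT false = true
[1.1.1] NOT true = false
[1.1.2.2] true OR false = true
[1.1.2] true → true = true
[1.1] exactly-one(false, true) = true
[1.2.1] true AND false = false
[1.2.2] false AND false = false
[1.2.3.1] true OR false = true
[1.2.3] NOT true = false
[1.2] false AND false AND false = false
[1.3.1] true AND false = false
[1.3.2.1] false OR true = true
[1.3.2] NOT true = false
[1.3.3] exactly-one(false, false) = false
[1.3] false OR false OR false = false
[1] true OR false OR false = true
[root] NOT true = false
Overall: false → refused

Refused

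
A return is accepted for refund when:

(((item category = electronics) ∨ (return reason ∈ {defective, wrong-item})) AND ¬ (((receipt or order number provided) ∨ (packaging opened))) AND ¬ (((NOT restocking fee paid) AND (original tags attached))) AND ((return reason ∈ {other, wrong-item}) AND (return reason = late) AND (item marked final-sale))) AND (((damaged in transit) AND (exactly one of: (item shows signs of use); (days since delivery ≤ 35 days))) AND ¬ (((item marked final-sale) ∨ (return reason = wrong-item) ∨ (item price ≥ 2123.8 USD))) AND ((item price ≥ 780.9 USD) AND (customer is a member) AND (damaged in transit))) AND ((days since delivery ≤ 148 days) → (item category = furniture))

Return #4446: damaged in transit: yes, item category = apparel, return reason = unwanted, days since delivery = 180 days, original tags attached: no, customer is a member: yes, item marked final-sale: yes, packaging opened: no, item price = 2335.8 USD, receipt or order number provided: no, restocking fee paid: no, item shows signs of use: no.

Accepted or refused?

Refused

Atomic conditions:
  item category = electronics: apparel == electronics is false
  return reason ∈ {defective, wrong-item}: unwanted is not in the set → false
  receipt or order number provided: no → false
  packaging opened: no → false
  NOT restocking fee paid: no → true
  original tags attached: no → false
  return reason ∈ {other, wrong-item}: unwanted is not in the set → false
  return reason = late: unwanted == late is false
  item marked final-sale: yes → true
  damaged in transit: yes → true
  item shows signs of use: no → false
  days since delivery ≤ 35 days: 180 ≤ 35 is false
  return reason = wrong-item: unwanted == wrong-item is false
  item price ≥ 2123.8 USD: 2335.8 ≥ 2123.8 is true
  item price ≥ 780.9 USD: 2335.8 ≥ 780.9 is true
  customer is a member: yes → true
  days since delivery ≤ 148 days: 180 ≤ 148 is false
  item category = furniture: apparel == furniture is false
Combine:
[1.1] false OR false = false
[1.2.1] false OR false = false
[1.2] NOT false = true
[1.3.1] true AND false = false
[1.3] NOT false = true
[1.4] false AND false AND true = false
[1] false AND true AND true AND false = false
[2.1.2] exactly-one(false, false) = false
[2.1] true AND false = false
[2.2.1] true OR false OR true = true
[2.2] NOT true = false
[2.3] true AND true AND true = true
[2] false AND false AND true = false
[3] false → false (antecedent false ⇒ implication holds) = true
[root] false AND false AND true = false
Overall: false → refused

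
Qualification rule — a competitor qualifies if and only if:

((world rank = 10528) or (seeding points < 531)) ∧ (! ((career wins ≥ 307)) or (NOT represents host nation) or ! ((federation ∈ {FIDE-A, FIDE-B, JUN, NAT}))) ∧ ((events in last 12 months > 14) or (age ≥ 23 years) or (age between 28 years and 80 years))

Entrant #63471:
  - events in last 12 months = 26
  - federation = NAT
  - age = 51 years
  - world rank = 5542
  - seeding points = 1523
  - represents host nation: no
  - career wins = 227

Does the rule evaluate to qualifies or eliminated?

Atomic conditions:
  world rank = 10528: 5542 == 10528 is false
  seeding points < 531: 1523 < 531 is false
  career wins ≥ 307: 227 ≥ 307 is false
  NOT represents host nation: no → true
  federation ∈ {FIDE-A, FIDE-B, JUN, NAT}: NAT is in the set → true
  events in last 12 months > 14: 26 > 14 is true
  age ≥ 23 years: 51 ≥ 23 is true
  age between 28 years and 80 years: 51 in [28, 80] is true
Combine:
[1] false OR false = false
[2.1] NOT false = true
[2.3] NOT true = false
[2] true OR true OR false = true
[3] true OR true OR true = true
[root] false AND true AND true = false
Overall: false → eliminated

Eliminated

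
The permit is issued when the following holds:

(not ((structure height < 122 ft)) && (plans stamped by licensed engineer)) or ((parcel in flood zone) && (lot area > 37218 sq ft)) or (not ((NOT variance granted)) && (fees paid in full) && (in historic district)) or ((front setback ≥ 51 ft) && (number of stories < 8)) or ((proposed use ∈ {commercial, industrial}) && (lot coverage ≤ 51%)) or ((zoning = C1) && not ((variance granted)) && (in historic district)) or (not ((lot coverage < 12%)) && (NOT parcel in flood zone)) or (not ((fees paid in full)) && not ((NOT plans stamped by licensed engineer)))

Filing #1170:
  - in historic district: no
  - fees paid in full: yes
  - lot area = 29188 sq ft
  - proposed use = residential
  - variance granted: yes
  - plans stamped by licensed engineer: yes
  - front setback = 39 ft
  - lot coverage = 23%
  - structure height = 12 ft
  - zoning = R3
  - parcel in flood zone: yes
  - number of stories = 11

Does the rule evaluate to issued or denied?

Atomic conditions:
  structure height < 122 ft: 12 < 122 is true
  plans stamped by licensed engineer: yes → true
  parcel in flood zone: yes → true
  lot area > 37218 sq ft: 29188 > 37218 is false
  NOT variance granted: yes → false
  fees paid in full: yes → true
  in historic district: no → false
  front setback ≥ 51 ft: 39 ≥ 51 is false
  number of stories < 8: 11 < 8 is false
  proposed use ∈ {commercial, industrial}: residential is not in the set → false
  lot coverage ≤ 51%: 23 ≤ 51 is true
  zoning = C1: R3 == C1 is false
  variance granted: yes → true
  lot coverage < 12%: 23 < 12 is false
  NOT parcel in flood zone: yes → false
  NOT plans stamped by licensed engineer: yes → false
Combine:
[1.1] NOT true = false
[1] false AND true = false
[2] true AND false = false
[3.1] NOT false = true
[3] true AND true AND false = false
[4] false AND false = false
[5] false AND true = false
[6.2] NOT true = false
[6] false AND false AND false = false
[7.1] NOT false = true
[7] true AND false = false
[8.1] NOT true = false
[8.2] NOT false = true
[8] false AND true = false
[root] false OR false OR false OR false OR false OR false OR false OR false = false
Overall: false → denied

Denied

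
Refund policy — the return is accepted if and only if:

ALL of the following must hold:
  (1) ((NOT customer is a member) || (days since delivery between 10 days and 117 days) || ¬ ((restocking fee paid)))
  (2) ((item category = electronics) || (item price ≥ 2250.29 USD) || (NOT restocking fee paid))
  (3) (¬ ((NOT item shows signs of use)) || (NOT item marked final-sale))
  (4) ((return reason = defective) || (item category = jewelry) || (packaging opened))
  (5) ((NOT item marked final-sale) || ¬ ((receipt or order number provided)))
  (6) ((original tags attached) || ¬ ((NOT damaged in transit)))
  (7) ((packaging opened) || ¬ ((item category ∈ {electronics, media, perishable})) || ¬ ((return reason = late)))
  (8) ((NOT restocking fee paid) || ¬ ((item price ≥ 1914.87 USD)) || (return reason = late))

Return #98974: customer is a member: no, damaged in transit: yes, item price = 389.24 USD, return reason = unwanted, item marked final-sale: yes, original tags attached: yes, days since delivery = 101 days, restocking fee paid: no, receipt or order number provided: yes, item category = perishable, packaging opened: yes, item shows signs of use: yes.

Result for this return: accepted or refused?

Refused

Atomic conditions:
  NOT customer is a member: no → true
  days since delivery between 10 days and 117 days: 101 in [10, 117] is true
  restocking fee paid: no → false
  item category = electronics: perishable == electronics is false
  item price ≥ 2250.29 USD: 389.24 ≥ 2250.29 is false
  NOT restocking fee paid: no → true
  NOT item shows signs of use: yes → false
  NOT item marked final-sale: yes → false
  return reason = defective: unwanted == defective is false
  item category = jewelry: perishable == jewelry is false
  packaging opened: yes → true
  receipt or order number provided: yes → true
  original tags attached: yes → true
  NOT damaged in transit: yes → false
  item category ∈ {electronics, media, perishable}: perishable is in the set → true
  return reason = late: unwanted == late is false
  item price ≥ 1914.87 USD: 389.24 ≥ 1914.87 is false
Combine:
[1.3] NOT false = true
[1] true OR true OR true = true
[2] false OR false OR true = true
[3.1] NOT false = true
[3] true OR false = true
[4] false OR false OR true = true
[5.2] NOT true = false
[5] false OR false = false
[6.2] NOT false = true
[6] true OR true = true
[7.2] NOT true = false
[7.3] NOT false = true
[7] true OR false OR true = true
[8.2] NOT false = true
[8] true OR true OR false = true
[root] true AND true AND true AND true AND false AND true AND true AND true = false
Overall: false → refused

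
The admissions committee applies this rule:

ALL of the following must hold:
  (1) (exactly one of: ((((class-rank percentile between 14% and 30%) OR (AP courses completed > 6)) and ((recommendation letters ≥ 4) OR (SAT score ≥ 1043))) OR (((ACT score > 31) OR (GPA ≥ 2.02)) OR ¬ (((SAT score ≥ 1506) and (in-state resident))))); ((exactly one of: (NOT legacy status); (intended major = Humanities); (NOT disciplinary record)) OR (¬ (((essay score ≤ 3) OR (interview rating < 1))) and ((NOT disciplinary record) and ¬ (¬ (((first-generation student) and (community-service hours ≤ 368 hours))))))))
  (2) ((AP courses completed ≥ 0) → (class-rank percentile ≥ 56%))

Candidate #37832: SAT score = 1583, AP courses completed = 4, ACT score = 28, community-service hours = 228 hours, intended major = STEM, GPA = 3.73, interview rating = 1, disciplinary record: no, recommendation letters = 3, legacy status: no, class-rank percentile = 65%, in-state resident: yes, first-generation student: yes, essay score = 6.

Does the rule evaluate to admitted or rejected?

Atomic conditions:
  class-rank percentile between 14% and 30%: 65 in [14, 30] is false
  AP courses completed > 6: 4 > 6 is false
  recommendation letters ≥ 4: 3 ≥ 4 is false
  SAT score ≥ 1043: 1583 ≥ 1043 is true
  ACT score > 31: 28 > 31 is false
  GPA ≥ 2.02: 3.73 ≥ 2.02 is true
  SAT score ≥ 1506: 1583 ≥ 1506 is true
  in-state resident: yes → true
  NOT legacy status: no → true
  intended major = Humanities: STEM == Humanities is false
  NOT disciplinary record: no → true
  essay score ≤ 3: 6 ≤ 3 is false
  interview rating < 1: 1 < 1 is false
  first-generation student: yes → true
  community-service hours ≤ 368 hours: 228 ≤ 368 is true
  AP courses completed ≥ 0: 4 ≥ 0 is true
  class-rank percentile ≥ 56%: 65 ≥ 56 is true
Combine:
[1.1.1.1] false OR false = false
[1.1.1.2] false OR true = true
[1.1.1] false AND true = false
[1.1.2.1] false OR true = true
[1.1.2.2.1] true AND true = true
[1.1.2.2] NOT true = false
[1.1.2] true OR false = true
[1.1] false OR true = true
[1.2.1] exactly-one(true, false, true) = false
[1.2.2.1.1] false OR false = false
[1.2.2.1] NOT false = true
[1.2.2.2.2.1.1] true AND true = true
[1.2.2.2.2.1] NOT true = false
[1.2.2.2.2] NOT false = true
[1.2.2.2] true AND true = true
[1.2.2] true AND true = true
[1.2] false OR true = true
[1] exactly-one(true, true) = false
[2] true → true = true
[root] false AND true = false
Overall: false → rejected

Rejected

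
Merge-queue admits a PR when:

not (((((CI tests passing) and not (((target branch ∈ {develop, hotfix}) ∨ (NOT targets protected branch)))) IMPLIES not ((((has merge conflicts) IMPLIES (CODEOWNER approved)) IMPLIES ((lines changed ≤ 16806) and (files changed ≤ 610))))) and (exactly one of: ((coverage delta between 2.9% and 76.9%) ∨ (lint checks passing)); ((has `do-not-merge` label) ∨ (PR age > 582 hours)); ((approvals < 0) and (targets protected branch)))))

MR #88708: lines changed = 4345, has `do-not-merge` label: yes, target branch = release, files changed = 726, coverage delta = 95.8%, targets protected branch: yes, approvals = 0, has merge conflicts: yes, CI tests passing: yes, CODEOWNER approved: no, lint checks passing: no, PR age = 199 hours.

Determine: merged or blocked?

Merged

Atomic conditions:
  CI tests passing: yes → true
  target branch ∈ {develop, hotfix}: release is not in the set → false
  NOT targets protected branch: yes → false
  has merge conflicts: yes → true
  CODEOWNER approved: no → false
  lines changed ≤ 16806: 4345 ≤ 16806 is true
  files changed ≤ 610: 726 ≤ 610 is false
  coverage delta between 2.9% and 76.9%: 95.8 in [2.9, 76.9] is false
  lint checks passing: no → false
  has `do-not-merge` label: yes → true
  PR age > 582 hours: 199 > 582 is false
  approvals < 0: 0 < 0 is false
  targets protected branch: yes → true
Combine:
[1.1.1.2.1] false OR false = false
[1.1.1.2] NOT false = true
[1.1.1] true AND true = true
[1.1.2.1.1] true → false = false
[1.1.2.1.2] true AND false = false
[1.1.2.1] false → false (antecedent false ⇒ implication holds) = true
[1.1.2] NOT true = false
[1.1] true → false = false
[1.2.1] false OR false = false
[1.2.2] true OR false = true
[1.2.3] false AND true = false
[1.2] exactly-one(false, true, false) = true
[1] false AND true = false
[root] NOT false = true
Overall: true → merged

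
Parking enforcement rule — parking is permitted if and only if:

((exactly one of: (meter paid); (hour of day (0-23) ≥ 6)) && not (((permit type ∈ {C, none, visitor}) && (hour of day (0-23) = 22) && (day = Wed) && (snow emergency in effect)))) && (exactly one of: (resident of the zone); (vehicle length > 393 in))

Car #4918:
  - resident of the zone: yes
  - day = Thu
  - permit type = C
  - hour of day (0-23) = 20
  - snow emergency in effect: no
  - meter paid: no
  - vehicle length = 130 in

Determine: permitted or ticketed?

Permitted

Atomic conditions:
  meter paid: no → false
  hour of day (0-23) ≥ 6: 20 ≥ 6 is true
  permit type ∈ {C, none, visitor}: C is in the set → true
  hour of day (0-23) = 22: 20 == 22 is false
  day = Wed: Thu == Wed is false
  snow emergency in effect: no → false
  resident of the zone: yes → true
  vehicle length > 393 in: 130 > 393 is false
Combine:
[1.1] exactly-one(false, true) = true
[1.2.1] true AND false AND false AND false = false
[1.2] NOT false = true
[1] true AND true = true
[2] exactly-one(true, false) = true
[root] true AND true = true
Overall: true → permitted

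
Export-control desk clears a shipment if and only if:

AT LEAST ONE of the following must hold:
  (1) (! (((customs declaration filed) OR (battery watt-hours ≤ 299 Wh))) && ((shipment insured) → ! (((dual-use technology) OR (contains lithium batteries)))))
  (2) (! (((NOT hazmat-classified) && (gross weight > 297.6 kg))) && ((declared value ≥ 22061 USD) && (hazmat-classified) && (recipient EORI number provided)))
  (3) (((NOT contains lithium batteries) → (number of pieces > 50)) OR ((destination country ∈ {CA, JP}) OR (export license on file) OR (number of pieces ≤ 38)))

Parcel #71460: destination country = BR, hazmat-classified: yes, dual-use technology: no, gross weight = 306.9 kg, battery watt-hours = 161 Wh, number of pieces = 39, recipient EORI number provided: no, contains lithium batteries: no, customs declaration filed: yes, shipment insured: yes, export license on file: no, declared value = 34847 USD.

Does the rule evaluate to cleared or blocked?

Blocked

Atomic conditions:
  customs declaration filed: yes → true
  battery watt-hours ≤ 299 Wh: 161 ≤ 299 is true
  shipment insured: yes → true
  dual-use technology: no → false
  contains lithium batteries: no → false
  NOT hazmat-classified: yes → false
  gross weight > 297.6 kg: 306.9 > 297.6 is true
  declared value ≥ 22061 USD: 34847 ≥ 22061 is true
  hazmat-classified: yes → true
  recipient EORI number provided: no → false
  NOT contains lithium batteries: no → true
  number of pieces > 50: 39 > 50 is false
  destination country ∈ {CA, JP}: BR is not in the set → false
  export license on file: no → false
  number of pieces ≤ 38: 39 ≤ 38 is false
Combine:
[1.1.1] true OR true = true
[1.1] NOT true = false
[1.2.2.1] false OR false = false
[1.2.2] NOT false = true
[1.2] true → true = true
[1] false AND true = false
[2.1.1] false AND true = false
[2.1] NOT false = true
[2.2] true AND true AND false = false
[2] true AND false = false
[3.1] true → false = false
[3.2] false OR false OR false = false
[3] false OR false = false
[root] false OR false OR false = false
Overall: false → blocked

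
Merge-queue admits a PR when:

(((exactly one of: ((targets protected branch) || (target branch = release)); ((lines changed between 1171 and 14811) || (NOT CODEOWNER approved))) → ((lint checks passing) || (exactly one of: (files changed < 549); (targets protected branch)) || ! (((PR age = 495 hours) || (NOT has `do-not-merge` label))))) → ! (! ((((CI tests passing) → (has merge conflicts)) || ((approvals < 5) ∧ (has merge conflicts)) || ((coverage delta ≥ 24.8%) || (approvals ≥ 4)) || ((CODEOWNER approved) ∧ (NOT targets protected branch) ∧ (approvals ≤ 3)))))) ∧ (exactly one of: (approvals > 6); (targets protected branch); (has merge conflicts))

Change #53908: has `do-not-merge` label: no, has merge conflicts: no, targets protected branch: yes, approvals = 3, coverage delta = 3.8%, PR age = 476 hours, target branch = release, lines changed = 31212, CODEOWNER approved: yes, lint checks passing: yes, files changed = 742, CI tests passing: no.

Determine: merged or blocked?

Merged

Atomic conditions:
  targets protected branch: yes → true
  target branch = release: release == release is true
  lines changed between 1171 and 14811: 31212 in [1171, 14811] is false
  NOT CODEOWNER approved: yes → false
  lint checks passing: yes → true
  files changed < 549: 742 < 549 is false
  PR age = 495 hours: 476 == 495 is false
  NOT has `do-not-merge` label: no → true
  CI tests passing: no → false
  has merge conflicts: no → false
  approvals < 5: 3 < 5 is true
  coverage delta ≥ 24.8%: 3.8 ≥ 24.8 is false
  approvals ≥ 4: 3 ≥ 4 is false
  CODEOWNER approved: yes → true
  NOT targets protected branch: yes → false
  approvals ≤ 3: 3 ≤ 3 is true
  approvals > 6: 3 > 6 is false
Combine:
[1.1.1.1] true OR true = true
[1.1.1.2] false OR false = false
[1.1.1] exactly-one(true, false) = true
[1.1.2.2] exactly-one(false, true) = true
[1.1.2.3.1] false OR true = true
[1.1.2.3] NOT true = false
[1.1.2] true OR true OR false = true
[1.1] true → true = true
[1.2.1.1.1] false → false (antecedent false ⇒ implication holds) = true
[1.2.1.1.2] true AND false = false
[1.2.1.1.3] false OR false = false
[1.2.1.1.4] true AND false AND true = false
[1.2.1.1] true OR false OR false OR false = true
[1.2.1] NOT true = false
[1.2] NOT false = true
[1] true → true = true
[2] exactly-one(false, true, false) = true
[root] true AND true = true
Overall: true → merged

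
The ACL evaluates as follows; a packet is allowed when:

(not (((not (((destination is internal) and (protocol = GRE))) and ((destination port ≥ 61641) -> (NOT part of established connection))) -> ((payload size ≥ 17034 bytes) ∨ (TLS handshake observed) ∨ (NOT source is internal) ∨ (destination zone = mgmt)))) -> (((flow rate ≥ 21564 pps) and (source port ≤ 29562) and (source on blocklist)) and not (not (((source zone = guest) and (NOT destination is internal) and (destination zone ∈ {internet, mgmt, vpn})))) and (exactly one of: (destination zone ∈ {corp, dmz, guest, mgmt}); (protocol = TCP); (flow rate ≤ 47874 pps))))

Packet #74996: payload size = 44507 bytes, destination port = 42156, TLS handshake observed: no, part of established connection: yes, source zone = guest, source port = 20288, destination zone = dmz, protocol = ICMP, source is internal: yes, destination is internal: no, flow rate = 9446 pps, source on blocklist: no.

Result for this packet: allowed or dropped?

Allowed

Atomic conditions:
  destination is internal: no → false
  protocol = GRE: ICMP == GRE is false
  destination port ≥ 61641: 42156 ≥ 61641 is false
  NOT part of established connection: yes → false
  payload size ≥ 17034 bytes: 44507 ≥ 17034 is true
  TLS handshake observed: no → false
  NOT source is internal: yes → false
  destination zone = mgmt: dmz == mgmt is false
  flow rate ≥ 21564 pps: 9446 ≥ 21564 is false
  source port ≤ 29562: 20288 ≤ 29562 is true
  source on blocklist: no → false
  source zone = guest: guest == guest is true
  NOT destination is internal: no → true
  destination zone ∈ {internet, mgmt, vpn}: dmz is not in the set → false
  destination zone ∈ {corp, dmz, guest, mgmt}: dmz is in the set → true
  protocol = TCP: ICMP == TCP is false
  flow rate ≤ 47874 pps: 9446 ≤ 47874 is true
Combine:
[1.1.1.1.1] false AND false = false
[1.1.1.1] NOT false = true
[1.1.1.2] false → false (antecedent false ⇒ implication holds) = true
[1.1.1] true AND true = true
[1.1.2] true OR false OR false OR false = true
[1.1] true → true = true
[1] NOT true = false
[2.1] false AND true AND false = false
[2.2.1.1] true AND true AND false = false
[2.2.1] NOT false = true
[2.2] NOT true = false
[2.3] exactly-one(true, false, true) = false
[2] false AND false AND false = false
[root] false → false (antecedent false ⇒ implication holds) = true
Overall: true → allowed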